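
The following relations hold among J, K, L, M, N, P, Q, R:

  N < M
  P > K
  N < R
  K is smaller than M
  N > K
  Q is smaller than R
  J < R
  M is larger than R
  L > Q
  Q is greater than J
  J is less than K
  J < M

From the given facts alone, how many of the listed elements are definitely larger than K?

4

The elements the relations force above K are N, R, P, M — no chain reaches any other.
That is 4.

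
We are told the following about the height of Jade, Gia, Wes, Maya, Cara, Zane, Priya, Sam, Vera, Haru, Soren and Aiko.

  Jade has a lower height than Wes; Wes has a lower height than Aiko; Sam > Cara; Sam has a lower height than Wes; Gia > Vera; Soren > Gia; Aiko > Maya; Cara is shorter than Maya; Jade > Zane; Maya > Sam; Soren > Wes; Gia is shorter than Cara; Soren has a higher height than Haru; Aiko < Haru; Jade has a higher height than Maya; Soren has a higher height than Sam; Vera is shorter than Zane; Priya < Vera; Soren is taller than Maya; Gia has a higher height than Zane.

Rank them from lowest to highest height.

Each adjacent pair is fixed by a given relation: Priya < Vera; Vera < Zane; Zane < Gia; Gia < Cara; Cara < Sam; Sam < Maya; Maya < Jade; Jade < Wes; Wes < Aiko; Aiko < Haru; Haru < Soren. Chaining them end to end gives the full order.

Priya < Vera < Zane < Gia < Cara < Sam < Maya < Jade < Wes < Aiko < Haru < Soren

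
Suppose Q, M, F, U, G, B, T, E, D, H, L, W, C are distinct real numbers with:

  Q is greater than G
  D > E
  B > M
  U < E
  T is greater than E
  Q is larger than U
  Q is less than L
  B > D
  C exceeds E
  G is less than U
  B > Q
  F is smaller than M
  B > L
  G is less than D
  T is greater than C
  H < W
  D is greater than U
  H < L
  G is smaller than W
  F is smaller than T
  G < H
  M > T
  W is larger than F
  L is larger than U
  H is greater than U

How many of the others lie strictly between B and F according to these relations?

2

The relations place F below B. An element lies strictly between them when it is forced above F and also forced below B.
Above F: {T, M, W}. Below B: {G, U, E, Q, C, T, M, D, H, L}.
Intersection: {T, M} — 2.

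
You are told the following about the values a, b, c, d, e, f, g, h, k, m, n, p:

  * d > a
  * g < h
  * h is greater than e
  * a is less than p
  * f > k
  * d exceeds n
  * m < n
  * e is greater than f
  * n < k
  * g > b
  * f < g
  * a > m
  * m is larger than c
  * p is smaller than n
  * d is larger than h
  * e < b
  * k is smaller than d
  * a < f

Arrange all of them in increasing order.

The consecutive links are each given: c < m; m < a; a < p; p < n; n < k; k < f; f < e; e < b; b < g; g < h; h < d.

c < m < a < p < n < k < f < e < b < g < h < d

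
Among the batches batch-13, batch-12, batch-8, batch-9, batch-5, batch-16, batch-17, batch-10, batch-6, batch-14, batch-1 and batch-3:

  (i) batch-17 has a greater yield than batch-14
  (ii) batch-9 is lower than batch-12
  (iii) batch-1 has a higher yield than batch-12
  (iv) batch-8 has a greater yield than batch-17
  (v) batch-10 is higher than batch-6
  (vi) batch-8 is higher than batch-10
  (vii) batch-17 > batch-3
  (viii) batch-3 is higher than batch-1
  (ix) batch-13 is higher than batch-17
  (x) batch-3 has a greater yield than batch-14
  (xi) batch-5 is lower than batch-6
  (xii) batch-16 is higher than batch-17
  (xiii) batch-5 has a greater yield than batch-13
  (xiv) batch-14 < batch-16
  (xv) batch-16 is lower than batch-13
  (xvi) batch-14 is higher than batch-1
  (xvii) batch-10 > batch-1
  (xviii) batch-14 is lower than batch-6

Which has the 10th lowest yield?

The consecutive relations fix a unique order: batch-9 < batch-12 < batch-1 < batch-14 < batch-3 < batch-17 < batch-16 < batch-13 < batch-5 < batch-6 < batch-10 < batch-8.
The 10th smallest is batch-6.

batch-6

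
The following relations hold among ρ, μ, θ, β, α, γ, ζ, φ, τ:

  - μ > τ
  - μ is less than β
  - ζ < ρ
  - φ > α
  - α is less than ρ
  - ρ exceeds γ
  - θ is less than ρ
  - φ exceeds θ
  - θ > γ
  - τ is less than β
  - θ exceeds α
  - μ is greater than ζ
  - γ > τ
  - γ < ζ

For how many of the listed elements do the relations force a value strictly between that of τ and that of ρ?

3

The relations place τ below ρ. An element lies strictly between them when it is forced above τ and also forced below ρ.
Above τ: {γ, ζ, θ, μ, φ, β}. Below ρ: {α, γ, ζ, θ}.
Intersection: {γ, ζ, θ} — 3.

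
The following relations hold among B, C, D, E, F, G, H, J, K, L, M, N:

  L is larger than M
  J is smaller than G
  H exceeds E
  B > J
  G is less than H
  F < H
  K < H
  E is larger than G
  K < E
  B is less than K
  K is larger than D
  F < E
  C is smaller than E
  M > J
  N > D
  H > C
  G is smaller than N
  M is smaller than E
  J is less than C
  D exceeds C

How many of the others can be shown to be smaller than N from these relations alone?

4

Directly below N: G, D.
One step further: J, C (4 so far).
No other element is forced below N by the given relations, so the count is 4.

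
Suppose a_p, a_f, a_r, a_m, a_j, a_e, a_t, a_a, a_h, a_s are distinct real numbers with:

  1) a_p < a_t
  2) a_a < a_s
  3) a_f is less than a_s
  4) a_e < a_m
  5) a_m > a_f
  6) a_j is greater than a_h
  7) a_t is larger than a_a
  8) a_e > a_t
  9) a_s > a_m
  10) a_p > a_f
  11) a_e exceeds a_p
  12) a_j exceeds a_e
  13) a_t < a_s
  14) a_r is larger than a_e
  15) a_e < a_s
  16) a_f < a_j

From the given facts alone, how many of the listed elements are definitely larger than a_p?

6

From a_p the given relations immediately reach a_t, a_e.
From those, a_m, a_s, a_j, a_r — 6 in total.
No other element is forced above a_p by the given relations, so the count is 6.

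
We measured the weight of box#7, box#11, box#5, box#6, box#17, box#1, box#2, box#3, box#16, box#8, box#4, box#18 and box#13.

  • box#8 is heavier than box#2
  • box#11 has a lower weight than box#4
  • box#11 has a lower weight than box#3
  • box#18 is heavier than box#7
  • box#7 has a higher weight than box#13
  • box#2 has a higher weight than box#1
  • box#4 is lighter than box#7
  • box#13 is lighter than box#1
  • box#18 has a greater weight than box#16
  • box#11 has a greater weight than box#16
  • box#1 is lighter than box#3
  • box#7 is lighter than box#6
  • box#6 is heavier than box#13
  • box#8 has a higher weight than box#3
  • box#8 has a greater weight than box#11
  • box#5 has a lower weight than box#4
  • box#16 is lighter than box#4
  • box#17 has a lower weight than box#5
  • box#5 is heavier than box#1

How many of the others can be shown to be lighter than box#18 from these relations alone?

From box#18 the given relations immediately reach box#16, box#7.
From those, box#13, box#4 — 4 in total.
From those, box#5, box#11 — 6 in total.
From those, box#17, box#1 — 8 in total.
Nothing else is reachable below box#18; 8 in all.

8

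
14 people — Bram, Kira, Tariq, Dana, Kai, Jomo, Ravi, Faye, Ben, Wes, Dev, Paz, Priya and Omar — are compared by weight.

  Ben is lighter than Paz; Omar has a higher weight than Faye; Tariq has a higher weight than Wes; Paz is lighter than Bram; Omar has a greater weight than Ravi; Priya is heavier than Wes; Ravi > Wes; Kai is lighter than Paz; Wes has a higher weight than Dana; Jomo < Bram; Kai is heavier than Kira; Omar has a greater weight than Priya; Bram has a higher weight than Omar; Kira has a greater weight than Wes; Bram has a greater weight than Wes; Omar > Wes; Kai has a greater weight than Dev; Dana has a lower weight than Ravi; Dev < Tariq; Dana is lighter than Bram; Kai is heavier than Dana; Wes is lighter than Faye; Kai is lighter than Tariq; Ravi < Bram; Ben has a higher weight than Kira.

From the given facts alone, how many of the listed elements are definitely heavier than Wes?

The elements the relations force above Wes are Priya, Kira, Ben, Faye, Ravi, Kai, Tariq, Paz, Omar, Bram — no chain reaches any other.
That is 10.

10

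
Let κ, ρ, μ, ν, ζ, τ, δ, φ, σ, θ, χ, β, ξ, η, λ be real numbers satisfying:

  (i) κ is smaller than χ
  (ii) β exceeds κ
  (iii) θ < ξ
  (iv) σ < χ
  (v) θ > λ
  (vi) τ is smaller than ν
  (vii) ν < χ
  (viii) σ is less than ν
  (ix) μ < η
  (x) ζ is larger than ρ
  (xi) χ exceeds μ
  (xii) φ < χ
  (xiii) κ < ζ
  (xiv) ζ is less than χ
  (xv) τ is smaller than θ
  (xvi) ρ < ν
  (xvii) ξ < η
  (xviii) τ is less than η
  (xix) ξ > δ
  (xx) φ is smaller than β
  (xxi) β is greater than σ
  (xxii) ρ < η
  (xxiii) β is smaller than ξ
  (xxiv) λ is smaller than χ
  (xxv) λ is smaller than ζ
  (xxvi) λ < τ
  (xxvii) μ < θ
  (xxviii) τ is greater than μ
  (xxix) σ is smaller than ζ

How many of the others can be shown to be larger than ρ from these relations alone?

The elements the relations force above ρ are ζ, η, ν, χ — no chain reaches any other.
That is 4.

4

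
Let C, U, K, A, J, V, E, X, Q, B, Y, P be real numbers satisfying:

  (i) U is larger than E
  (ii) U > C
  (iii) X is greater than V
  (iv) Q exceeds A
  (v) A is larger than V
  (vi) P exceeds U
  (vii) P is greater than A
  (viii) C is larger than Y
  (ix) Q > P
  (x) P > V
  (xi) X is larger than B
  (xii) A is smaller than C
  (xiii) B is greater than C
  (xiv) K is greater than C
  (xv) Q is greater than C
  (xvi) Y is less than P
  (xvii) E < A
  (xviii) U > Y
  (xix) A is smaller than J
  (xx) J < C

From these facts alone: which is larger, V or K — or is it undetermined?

V < A and A < J give V < J.
Then J < C extends the chain to C.
With C < K: V < A < J < C < K.
So K is larger.

K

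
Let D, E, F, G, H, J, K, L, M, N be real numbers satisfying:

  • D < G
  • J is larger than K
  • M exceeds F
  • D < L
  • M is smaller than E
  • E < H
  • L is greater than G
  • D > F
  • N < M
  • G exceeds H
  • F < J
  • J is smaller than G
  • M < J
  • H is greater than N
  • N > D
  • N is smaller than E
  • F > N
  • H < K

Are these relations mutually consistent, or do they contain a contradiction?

inconsistent

We have N < F stated directly, yet also F < D < N by chaining the others — so F < N. Contradiction.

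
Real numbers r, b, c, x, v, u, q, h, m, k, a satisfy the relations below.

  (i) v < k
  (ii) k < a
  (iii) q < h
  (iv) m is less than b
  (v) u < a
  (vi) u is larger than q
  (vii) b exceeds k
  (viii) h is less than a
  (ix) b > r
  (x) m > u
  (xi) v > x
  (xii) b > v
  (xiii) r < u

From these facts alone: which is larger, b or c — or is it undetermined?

undetermined

Following every chain through c: nothing is chained to c.
b is not reached, and no chain runs the other way from b to c.
So the given relations leave the order of c and b undetermined.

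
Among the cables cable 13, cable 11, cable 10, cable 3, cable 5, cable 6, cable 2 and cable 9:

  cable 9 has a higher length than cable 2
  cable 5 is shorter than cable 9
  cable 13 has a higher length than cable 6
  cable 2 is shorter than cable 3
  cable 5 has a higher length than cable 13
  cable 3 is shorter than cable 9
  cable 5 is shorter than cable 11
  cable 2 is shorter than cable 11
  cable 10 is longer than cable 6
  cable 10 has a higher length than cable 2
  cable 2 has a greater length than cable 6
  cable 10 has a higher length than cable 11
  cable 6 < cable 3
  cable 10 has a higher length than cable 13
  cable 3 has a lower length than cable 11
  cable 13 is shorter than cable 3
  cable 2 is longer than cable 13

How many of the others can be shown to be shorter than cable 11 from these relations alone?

The elements the relations force below cable 11 are cable 6, cable 13, cable 5, cable 2, cable 3 — no chain reaches any other.
That is 5.

5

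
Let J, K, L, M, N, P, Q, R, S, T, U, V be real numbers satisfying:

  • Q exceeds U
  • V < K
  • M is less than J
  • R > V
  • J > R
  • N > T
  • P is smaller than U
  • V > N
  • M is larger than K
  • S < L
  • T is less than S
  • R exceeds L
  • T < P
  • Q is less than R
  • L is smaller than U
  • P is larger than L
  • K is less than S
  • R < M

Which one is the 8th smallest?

U

Piecing the relations together gives one ordering: T < N < V < K < S < L < P < U < Q < R < M < J.
Counting 8 from the smallest end gives U.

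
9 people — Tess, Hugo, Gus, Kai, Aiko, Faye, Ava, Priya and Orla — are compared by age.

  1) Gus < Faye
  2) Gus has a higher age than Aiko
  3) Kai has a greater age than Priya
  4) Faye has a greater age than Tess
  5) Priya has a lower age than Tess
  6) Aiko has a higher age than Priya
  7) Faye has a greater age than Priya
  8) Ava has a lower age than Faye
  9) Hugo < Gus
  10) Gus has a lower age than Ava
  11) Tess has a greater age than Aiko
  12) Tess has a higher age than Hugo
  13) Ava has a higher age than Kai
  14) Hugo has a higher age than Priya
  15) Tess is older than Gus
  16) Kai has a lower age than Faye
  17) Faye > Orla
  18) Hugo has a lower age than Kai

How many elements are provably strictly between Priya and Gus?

2

The relations place Priya below Gus. An element lies strictly between them when it is forced above Priya and also forced below Gus.
Above Priya: {Hugo, Kai, Aiko, Ava, Tess, Faye}. Below Gus: {Hugo, Aiko}.
Intersection: {Hugo, Aiko} — 2.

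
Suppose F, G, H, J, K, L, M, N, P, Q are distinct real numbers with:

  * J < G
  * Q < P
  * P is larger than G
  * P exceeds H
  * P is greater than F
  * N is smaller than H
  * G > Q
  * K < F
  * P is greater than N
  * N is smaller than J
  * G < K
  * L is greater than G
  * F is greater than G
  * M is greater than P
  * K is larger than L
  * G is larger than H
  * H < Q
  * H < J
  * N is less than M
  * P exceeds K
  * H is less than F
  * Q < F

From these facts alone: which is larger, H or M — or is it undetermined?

M

Link the given pairs in sequence: H < Q; Q < G; G < L; L < K; K < F; F < P; P < M.
Chaining these gives H < Q < G < L < K < F < P < M.
So M is larger.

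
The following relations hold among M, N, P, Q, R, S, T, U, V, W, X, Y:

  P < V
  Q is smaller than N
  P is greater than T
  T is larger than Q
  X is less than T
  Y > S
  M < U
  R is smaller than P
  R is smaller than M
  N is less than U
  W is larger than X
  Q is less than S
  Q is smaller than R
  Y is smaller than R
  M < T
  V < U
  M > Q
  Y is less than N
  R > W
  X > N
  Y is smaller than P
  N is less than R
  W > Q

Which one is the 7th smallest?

R

Piecing the relations together gives one ordering: Q < S < Y < N < X < W < R < M < T < P < V < U.
The 7th smallest is R.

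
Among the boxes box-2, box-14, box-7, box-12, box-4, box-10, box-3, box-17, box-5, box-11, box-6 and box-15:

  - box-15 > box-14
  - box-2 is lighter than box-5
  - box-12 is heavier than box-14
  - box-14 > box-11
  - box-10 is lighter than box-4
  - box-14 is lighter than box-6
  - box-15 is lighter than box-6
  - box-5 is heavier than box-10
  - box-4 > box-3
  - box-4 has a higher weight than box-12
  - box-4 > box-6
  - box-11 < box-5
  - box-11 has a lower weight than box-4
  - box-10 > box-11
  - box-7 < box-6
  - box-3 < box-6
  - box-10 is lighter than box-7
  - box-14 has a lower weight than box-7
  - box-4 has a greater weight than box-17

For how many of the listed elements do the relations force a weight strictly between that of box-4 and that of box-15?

1

The relations place box-15 below box-4. An element lies strictly between them when it is forced above box-15 and also forced below box-4.
Above box-15: {box-6}. Below box-4: {box-11, box-3, box-14, box-12, box-10, box-7, box-17, box-6}.
Intersection: {box-6} — 1.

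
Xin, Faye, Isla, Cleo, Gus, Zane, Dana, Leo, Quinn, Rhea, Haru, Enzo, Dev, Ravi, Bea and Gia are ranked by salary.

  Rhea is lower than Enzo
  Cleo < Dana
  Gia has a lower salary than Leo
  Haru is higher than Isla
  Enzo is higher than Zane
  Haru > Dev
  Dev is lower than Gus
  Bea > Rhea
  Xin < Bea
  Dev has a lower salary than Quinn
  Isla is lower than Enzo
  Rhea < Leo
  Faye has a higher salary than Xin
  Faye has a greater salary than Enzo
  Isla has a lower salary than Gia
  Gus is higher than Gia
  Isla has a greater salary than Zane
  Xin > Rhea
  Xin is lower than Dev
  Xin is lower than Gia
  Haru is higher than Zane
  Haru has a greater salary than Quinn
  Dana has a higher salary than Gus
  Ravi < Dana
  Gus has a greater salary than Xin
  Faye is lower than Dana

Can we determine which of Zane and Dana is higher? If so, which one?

Zane < Isla and Isla < Gia give Zane < Gia.
Then Gia < Gus extends the chain to Gus.
With Gus < Dana: Zane < Isla < Gia < Gus < Dana.
So Dana is higher.

Dana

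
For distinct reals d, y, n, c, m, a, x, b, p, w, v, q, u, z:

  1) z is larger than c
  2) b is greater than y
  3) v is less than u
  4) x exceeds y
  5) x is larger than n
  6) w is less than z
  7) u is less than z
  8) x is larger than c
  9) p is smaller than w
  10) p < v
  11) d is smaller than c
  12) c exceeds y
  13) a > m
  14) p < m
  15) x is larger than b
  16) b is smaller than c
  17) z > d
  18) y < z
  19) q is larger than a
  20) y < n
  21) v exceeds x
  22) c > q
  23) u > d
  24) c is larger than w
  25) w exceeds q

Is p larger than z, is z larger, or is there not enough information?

The relevant relations are p < m; m < a; a < q; q < w; w < c; c < x; x < v; v < u; u < z.
Together: p < m < a < q < w < c < x < v < u < z.
So z is larger.

z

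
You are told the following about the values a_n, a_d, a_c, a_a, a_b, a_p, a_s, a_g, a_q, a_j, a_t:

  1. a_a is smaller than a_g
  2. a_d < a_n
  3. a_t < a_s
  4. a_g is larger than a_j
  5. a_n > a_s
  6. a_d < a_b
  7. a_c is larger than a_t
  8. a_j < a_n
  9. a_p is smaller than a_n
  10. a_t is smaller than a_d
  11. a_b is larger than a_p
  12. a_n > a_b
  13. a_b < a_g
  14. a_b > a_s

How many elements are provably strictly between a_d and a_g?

1

The relations place a_d below a_g. An element lies strictly between them when it is forced above a_d and also forced below a_g.
Above a_d: {a_b, a_n}. Below a_g: {a_t, a_j, a_p, a_a, a_s, a_b}.
Intersection: {a_b} — 1.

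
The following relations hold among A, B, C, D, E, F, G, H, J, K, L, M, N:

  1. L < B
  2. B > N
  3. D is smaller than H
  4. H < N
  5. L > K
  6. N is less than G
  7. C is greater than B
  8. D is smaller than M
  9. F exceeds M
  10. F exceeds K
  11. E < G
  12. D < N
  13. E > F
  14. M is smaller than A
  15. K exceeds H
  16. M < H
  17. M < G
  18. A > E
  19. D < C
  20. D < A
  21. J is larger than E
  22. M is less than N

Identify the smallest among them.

Chaining upward from D: directly above it, M, H, A, N, C; then K, F, B, G; then E, L; then J.
That covers every other element, and nothing is given below D, so D is the smallest.

D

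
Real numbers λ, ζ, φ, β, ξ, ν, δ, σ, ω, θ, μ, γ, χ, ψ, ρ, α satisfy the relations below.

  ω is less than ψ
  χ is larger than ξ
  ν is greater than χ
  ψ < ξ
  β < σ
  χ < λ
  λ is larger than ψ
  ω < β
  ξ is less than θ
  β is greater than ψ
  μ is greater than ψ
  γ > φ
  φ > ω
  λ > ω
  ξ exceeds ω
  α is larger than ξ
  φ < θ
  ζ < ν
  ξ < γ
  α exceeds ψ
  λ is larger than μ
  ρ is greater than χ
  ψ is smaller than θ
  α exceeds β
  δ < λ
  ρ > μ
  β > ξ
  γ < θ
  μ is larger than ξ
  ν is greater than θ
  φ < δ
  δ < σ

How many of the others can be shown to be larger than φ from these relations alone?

The elements the relations force above φ are δ, γ, θ, σ, ν, λ — no chain reaches any other.
That is 6.

6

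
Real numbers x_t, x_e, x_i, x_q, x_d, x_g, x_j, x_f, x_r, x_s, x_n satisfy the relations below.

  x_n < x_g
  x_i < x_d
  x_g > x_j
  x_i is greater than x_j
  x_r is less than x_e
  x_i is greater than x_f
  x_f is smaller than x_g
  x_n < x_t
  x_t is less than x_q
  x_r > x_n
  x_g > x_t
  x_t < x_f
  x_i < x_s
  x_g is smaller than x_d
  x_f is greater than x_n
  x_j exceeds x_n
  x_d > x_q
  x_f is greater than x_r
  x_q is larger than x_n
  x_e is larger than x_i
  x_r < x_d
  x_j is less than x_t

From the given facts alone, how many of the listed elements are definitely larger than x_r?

The elements the relations force above x_r are x_f, x_i, x_g, x_e, x_s, x_d — no chain reaches any other.
That is 6.

6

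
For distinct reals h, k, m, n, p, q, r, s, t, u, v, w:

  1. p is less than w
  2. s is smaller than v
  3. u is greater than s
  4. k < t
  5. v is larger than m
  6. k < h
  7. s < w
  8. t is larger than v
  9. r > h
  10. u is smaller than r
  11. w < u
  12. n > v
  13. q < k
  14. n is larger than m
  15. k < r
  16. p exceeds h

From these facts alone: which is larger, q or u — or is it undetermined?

q < k and k < h give q < h.
Then h < p extends the chain to p.
With p < w: q < k < h < p < w.
With w < u: q < k < h < p < w < u.
So u is larger.

u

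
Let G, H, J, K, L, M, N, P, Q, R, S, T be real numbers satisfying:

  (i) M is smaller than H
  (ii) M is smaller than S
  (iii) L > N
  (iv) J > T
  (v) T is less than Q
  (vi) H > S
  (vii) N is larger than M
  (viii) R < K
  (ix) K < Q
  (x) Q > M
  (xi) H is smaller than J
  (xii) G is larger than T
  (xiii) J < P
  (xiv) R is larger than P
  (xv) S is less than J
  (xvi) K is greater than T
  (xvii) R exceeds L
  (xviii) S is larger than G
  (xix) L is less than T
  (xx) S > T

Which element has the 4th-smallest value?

Piecing the relations together gives one ordering: M < N < L < T < G < S < H < J < P < R < K < Q.
The 4th smallest is T.

T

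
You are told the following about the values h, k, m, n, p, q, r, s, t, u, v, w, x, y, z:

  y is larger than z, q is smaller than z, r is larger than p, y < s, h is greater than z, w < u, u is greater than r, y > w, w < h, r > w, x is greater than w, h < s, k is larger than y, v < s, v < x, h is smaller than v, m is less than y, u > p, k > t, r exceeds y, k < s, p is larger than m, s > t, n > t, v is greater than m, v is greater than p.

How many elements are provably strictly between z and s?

Chaining upward from z reaches: h, y, r, v, k, u, x.
Chaining downward from s reaches: m, q, w, p, t, h, y, v, k.
Strictly between z and s are those in both lists: h, y, v, k — 4 elements.

4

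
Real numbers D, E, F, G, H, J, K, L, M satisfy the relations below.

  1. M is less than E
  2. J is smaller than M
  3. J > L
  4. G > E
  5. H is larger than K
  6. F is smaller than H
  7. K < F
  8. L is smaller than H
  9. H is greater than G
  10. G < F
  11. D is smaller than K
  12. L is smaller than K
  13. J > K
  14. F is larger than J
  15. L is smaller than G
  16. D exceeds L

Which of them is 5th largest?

The consecutive relations fix a unique order: L < D < K < J < M < E < G < F < H.
The 5th largest is M.

M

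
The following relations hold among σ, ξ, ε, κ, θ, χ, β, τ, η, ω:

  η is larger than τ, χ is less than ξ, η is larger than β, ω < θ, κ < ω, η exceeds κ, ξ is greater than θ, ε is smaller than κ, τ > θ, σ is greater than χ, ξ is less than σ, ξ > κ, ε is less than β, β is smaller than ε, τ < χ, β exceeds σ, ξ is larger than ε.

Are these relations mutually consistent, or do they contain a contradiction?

inconsistent

We have β < ε stated directly, yet also ε < κ < ω < θ < τ < χ < ξ < σ < β by chaining the others — so ε < β. Contradiction.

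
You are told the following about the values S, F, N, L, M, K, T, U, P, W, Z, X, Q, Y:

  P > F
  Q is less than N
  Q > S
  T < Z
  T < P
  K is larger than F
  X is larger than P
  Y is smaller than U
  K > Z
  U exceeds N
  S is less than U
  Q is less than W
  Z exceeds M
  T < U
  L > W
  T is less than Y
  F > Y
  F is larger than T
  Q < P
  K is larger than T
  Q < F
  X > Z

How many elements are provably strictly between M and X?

1

Chaining upward from M reaches: Z, K.
Chaining downward from X reaches: S, T, Q, Y, Z, F, P.
Strictly between M and X are those in both lists: Z — 1 element.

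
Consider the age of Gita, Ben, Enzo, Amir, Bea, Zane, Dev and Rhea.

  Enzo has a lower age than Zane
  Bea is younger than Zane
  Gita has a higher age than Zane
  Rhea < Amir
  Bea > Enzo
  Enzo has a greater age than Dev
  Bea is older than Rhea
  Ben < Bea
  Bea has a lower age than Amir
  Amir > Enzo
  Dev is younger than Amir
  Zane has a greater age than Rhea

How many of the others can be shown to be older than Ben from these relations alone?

4

The elements the relations force above Ben are Bea, Zane, Gita, Amir — no chain reaches any other.
That is 4.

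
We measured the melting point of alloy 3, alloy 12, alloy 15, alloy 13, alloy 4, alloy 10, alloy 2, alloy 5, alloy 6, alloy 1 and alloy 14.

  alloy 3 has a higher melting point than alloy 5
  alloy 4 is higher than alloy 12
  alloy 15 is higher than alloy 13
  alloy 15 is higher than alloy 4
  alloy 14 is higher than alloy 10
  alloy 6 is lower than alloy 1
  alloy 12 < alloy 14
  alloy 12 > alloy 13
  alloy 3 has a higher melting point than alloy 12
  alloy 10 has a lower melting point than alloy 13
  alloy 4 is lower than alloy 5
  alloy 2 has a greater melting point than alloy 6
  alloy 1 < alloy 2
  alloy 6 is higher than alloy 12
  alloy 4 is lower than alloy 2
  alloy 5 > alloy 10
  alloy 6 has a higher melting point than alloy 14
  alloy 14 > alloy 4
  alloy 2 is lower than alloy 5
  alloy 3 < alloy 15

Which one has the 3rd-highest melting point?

alloy 5

Chaining the given pairs: alloy 10 < alloy 13 < alloy 12 < alloy 4 < alloy 14 < alloy 6 < alloy 1 < alloy 2 < alloy 5 < alloy 3 < alloy 15.
Counting 3 from the largest end gives alloy 5.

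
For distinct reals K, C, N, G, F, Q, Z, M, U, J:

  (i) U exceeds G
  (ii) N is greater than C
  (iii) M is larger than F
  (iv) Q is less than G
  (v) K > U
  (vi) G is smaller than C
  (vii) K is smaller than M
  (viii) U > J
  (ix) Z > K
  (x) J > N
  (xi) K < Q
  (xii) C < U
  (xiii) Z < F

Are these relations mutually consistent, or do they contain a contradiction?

We have K < Q stated directly, yet also Q < G < C < N < J < U < K by chaining the others — so Q < K. Contradiction.

inconsistent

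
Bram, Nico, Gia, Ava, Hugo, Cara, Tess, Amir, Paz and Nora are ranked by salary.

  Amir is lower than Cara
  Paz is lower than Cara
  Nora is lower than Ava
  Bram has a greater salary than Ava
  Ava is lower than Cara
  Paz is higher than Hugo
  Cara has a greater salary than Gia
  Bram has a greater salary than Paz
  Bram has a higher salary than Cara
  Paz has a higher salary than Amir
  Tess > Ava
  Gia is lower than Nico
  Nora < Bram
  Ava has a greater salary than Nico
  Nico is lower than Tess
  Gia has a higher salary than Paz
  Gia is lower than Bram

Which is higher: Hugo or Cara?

Hugo < Paz and Paz < Gia give Hugo < Gia.
Then Gia < Nico extends the chain to Nico.
Then Nico < Ava extends the chain to Ava.
With Ava < Cara: Hugo < Paz < Gia < Nico < Ava < Cara.
So Hugo < Cara; Cara is the higher of the two.

Cara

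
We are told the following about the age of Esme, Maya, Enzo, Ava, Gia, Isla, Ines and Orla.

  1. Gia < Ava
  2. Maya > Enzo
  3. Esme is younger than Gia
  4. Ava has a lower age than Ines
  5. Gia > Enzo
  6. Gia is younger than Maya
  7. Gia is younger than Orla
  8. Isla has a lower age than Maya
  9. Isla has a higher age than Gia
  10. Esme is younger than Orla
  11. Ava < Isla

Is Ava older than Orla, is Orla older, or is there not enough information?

undetermined

Following every chain through Ava: above Ava we get Ines, Isla, Maya; below Ava we get Enzo, Esme, Gia.
Orla is not reached, and no chain runs the other way from Orla to Ava.
So the given relations leave the order of Ava and Orla undetermined.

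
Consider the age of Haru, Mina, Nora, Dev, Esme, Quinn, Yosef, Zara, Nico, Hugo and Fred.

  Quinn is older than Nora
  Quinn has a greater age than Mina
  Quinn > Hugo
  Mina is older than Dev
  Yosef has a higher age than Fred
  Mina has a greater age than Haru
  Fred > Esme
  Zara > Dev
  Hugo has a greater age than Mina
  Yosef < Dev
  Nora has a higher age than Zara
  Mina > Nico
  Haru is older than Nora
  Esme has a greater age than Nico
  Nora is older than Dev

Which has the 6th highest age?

Zara

Piecing the relations together gives one ordering: Nico < Esme < Fred < Yosef < Dev < Zara < Nora < Haru < Mina < Hugo < Quinn.
The 6th largest is Zara.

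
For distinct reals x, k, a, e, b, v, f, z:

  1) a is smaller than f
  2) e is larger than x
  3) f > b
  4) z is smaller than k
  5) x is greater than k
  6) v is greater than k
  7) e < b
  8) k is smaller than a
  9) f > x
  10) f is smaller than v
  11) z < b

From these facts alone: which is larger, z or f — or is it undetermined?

f

z < k < x < e < b < f, by transitivity through k, x, e, b.
So f is larger.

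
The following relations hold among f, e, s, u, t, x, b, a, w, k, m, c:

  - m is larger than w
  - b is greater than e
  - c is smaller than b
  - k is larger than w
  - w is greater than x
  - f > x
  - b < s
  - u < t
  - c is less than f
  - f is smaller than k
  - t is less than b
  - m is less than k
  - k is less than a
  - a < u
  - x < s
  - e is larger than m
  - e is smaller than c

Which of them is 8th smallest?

Piecing the relations together gives one ordering: x < w < m < e < c < f < k < a < u < t < b < s.
The 8th smallest is a.

a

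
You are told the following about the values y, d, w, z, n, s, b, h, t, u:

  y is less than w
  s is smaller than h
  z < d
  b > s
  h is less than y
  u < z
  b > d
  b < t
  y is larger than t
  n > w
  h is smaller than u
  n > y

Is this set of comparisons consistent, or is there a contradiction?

consistent

Every relation is compatible with s < h < u < z < d < b < t < y < w < n; the set is consistent.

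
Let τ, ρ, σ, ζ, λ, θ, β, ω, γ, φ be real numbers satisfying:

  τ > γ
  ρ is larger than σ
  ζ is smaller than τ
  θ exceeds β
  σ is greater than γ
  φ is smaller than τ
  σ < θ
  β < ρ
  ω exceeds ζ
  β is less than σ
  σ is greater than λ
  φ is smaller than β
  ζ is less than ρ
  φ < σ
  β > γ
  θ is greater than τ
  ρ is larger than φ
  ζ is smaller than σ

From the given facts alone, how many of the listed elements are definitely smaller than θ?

From θ the given relations immediately reach β, σ, τ.
From those, φ, γ, λ, ζ — 7 in total.
Nothing else is reachable below θ; 7 in all.

7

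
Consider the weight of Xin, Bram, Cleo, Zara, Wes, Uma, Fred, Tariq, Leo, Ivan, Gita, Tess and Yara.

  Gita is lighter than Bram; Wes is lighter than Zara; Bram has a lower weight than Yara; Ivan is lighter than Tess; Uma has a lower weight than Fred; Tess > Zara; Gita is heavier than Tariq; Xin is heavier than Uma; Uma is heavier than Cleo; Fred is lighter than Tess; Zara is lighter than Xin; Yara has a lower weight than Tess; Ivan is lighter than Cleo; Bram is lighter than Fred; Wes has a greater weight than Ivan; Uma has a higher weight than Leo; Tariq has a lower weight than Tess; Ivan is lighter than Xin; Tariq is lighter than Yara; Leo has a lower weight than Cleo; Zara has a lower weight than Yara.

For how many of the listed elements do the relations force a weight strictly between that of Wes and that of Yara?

1

Chaining upward from Wes reaches: Zara, Xin, Tess.
Chaining downward from Yara reaches: Ivan, Tariq, Gita, Bram, Zara.
Strictly between Wes and Yara are those in both lists: Zara — 1 element.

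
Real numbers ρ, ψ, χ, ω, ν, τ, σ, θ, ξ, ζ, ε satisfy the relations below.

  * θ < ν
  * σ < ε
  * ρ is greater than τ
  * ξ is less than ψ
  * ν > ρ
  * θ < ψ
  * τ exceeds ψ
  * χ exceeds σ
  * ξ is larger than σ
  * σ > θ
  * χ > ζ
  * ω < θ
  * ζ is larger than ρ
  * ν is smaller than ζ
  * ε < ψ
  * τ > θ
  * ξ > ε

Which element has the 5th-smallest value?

Piecing the relations together gives one ordering: ω < θ < σ < ε < ξ < ψ < τ < ρ < ν < ζ < χ.
The 5th smallest is ξ.

ξ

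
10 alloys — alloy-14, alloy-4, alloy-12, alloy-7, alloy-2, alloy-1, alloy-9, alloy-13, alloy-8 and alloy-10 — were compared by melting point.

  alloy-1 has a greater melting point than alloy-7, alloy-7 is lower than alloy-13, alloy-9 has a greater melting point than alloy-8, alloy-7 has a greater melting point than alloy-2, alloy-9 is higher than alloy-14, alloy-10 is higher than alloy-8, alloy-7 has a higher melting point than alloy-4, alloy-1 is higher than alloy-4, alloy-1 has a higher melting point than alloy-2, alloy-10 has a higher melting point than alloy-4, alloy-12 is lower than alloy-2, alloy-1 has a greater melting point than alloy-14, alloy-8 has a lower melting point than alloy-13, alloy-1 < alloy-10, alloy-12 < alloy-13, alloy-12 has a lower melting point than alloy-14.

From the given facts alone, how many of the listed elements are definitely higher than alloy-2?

4

From alloy-2 the given relations immediately reach alloy-7, alloy-1.
From those, alloy-13, alloy-10 — 4 in total.
Nothing else is reachable above alloy-2; 4 in all.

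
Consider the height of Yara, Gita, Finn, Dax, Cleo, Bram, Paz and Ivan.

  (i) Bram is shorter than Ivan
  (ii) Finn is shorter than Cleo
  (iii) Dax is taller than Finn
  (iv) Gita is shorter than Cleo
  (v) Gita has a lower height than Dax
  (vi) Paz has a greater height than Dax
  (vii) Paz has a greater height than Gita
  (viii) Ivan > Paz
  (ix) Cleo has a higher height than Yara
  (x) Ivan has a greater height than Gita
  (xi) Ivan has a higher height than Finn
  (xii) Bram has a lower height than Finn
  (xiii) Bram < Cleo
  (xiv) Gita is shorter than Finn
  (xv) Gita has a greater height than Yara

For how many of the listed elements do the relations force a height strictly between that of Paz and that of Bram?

2

The relations place Bram below Paz. An element lies strictly between them when it is forced above Bram and also forced below Paz.
Above Bram: {Finn, Dax, Ivan, Cleo}. Below Paz: {Yara, Gita, Finn, Dax}.
Intersection: {Finn, Dax} — 2.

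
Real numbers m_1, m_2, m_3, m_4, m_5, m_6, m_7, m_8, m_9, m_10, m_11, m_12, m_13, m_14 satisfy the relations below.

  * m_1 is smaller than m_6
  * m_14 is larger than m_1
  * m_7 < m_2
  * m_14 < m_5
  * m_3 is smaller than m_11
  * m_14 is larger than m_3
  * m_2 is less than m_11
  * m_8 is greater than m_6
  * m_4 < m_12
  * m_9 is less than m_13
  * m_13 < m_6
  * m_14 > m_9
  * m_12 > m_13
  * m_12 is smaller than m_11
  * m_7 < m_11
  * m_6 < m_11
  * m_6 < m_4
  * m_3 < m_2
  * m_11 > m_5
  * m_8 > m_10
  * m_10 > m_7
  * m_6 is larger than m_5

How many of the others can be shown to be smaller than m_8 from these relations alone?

The elements the relations force below m_8 are m_1, m_3, m_7, m_9, m_13, m_10, m_14, m_5, m_6 — no chain reaches any other.
That is 9.

9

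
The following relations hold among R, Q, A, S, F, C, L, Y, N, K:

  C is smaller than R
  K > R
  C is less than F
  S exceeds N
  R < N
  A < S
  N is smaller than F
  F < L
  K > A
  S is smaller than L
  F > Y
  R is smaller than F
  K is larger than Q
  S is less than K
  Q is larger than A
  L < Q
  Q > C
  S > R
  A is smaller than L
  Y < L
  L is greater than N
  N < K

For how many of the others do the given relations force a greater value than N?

5

From N the given relations immediately reach F, S, L, K.
From those, Q — 5 in total.
No other element is forced above N by the given relations, so the count is 5.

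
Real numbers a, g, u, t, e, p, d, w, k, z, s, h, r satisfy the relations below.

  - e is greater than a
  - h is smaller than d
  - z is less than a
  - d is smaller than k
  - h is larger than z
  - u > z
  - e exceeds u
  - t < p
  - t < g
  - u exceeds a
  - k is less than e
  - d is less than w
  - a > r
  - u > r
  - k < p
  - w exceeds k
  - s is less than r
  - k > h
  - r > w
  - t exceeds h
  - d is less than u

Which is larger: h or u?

u

h < d and d < k give h < k.
Then k < w extends the chain to w.
With w < r: h < d < k < w < r.
Then r < a extends the chain to a.
Then a < u extends the chain to u.
So h < u; u is the larger of the two.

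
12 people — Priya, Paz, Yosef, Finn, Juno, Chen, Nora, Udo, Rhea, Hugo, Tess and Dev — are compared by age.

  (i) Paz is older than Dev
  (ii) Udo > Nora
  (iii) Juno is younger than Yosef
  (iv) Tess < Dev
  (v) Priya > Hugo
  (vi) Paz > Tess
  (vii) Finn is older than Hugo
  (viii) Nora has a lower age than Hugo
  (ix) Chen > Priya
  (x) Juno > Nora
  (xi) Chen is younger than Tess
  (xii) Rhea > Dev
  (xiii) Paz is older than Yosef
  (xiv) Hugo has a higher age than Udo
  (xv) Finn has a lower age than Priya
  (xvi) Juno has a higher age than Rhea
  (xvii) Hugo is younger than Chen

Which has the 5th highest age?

Dev

The consecutive relations fix a unique order: Nora < Udo < Hugo < Finn < Priya < Chen < Tess < Dev < Rhea < Juno < Yosef < Paz.
The 5th largest is Dev.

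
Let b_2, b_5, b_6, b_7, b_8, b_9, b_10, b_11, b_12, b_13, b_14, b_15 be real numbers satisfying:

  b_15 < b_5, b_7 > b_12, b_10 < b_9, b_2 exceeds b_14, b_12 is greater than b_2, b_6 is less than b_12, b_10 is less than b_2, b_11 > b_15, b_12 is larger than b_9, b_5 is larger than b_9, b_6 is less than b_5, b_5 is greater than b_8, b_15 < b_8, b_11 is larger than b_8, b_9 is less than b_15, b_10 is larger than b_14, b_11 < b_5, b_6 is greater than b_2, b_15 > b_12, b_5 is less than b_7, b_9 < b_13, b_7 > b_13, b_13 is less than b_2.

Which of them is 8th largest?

Piecing the relations together gives one ordering: b_14 < b_10 < b_9 < b_13 < b_2 < b_6 < b_12 < b_15 < b_8 < b_11 < b_5 < b_7.
The 8th largest is b_2.

b_2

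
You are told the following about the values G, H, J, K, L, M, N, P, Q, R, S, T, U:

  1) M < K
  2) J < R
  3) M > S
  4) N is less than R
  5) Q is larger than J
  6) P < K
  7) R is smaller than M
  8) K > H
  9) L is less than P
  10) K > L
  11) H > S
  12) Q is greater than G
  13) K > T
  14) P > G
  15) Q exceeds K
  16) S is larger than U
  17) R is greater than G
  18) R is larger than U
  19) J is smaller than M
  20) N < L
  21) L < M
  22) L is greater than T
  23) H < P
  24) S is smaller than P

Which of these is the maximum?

U is not greatest since U < R; G is not greatest since G < P; T is not greatest since T < K; J is not greatest since J < M; N is not greatest since N < L; R is not greatest since R < M; L is not greatest since L < K; S is not greatest since S < M; H is not greatest since H < P; P is not greatest since P < K; M is not greatest since M < K; K is not greatest since K < Q.
Only Q has nothing above it, so Q is the maximum.

Q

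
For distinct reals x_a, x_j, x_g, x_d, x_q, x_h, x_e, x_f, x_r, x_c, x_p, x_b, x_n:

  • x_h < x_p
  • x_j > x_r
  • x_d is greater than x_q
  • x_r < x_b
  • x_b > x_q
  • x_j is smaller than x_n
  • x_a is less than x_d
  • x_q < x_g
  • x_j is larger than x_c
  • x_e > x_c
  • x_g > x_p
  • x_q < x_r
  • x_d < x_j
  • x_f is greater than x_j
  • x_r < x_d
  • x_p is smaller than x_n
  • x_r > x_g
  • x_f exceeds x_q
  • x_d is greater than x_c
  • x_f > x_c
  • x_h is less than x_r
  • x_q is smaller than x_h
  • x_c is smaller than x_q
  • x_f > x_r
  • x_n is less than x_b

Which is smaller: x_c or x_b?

x_c

Link the given pairs in sequence: x_c < x_q; x_q < x_h; x_h < x_p; x_p < x_g; x_g < x_r; x_r < x_d; x_d < x_j; x_j < x_n; x_n < x_b.
Chaining these gives x_c < x_q < x_h < x_p < x_g < x_r < x_d < x_j < x_n < x_b.
So x_c < x_b; x_c is the smaller of the two.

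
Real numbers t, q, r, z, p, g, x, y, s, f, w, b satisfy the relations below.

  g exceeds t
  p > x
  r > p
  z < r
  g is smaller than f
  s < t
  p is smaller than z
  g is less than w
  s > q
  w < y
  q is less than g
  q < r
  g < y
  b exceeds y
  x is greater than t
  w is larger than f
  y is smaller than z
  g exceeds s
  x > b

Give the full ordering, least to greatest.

q < s < t < g < f < w < y < b < x < p < z < r

Nothing is placed below q, so it is least; from there q < s; s < t; t < g; g < f; f < w; w < y; y < b; b < x; x < p; p < z; z < r, each given directly.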